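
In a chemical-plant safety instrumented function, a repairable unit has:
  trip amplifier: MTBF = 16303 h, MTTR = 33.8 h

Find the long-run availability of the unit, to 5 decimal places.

0.99793

A(trip amplifier) = MTBF/(MTBF+MTTR) = 16303/(16303+33.8) = 0.99793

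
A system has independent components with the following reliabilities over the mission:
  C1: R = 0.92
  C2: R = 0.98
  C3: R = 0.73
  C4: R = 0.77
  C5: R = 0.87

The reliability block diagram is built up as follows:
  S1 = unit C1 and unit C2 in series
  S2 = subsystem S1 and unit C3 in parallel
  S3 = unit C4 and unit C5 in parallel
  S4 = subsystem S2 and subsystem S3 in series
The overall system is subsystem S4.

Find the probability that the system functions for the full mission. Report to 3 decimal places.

0.944

Series (C1 and C2): 0.92000 × 0.98000 = 0.90160
Parallel ([0.90160] and C3): 1 − (1 − 0.90160)(1 − 0.73000) = 0.97343
Parallel (C4 and C5): 1 − (1 − 0.77000)(1 − 0.87000) = 0.97010
Series ([0.97343] and [0.97010]): 0.97343 × 0.97010 = 0.944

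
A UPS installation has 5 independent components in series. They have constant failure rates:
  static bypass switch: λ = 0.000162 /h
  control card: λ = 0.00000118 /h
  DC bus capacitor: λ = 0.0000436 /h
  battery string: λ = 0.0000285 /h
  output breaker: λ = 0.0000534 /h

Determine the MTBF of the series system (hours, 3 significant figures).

Series of exponential components: λ_sys = Σ λ_i
λ_sys = 0.000162 + 0.00000118 + 0.0000436 + 0.0000285 + 0.0000534 = 2.8868e-04 /h
MTBF = 1 / λ_sys = 3460 h

3460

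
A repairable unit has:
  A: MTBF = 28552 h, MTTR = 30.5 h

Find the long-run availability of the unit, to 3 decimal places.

A(A) = MTBF/(MTBF+MTTR) = 28552/(28552+30.5) = 0.999

0.999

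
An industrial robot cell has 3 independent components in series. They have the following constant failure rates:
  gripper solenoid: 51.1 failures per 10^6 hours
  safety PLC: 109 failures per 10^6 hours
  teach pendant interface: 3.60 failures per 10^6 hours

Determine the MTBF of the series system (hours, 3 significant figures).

Series of exponential components: λ_sys = Σ λ_i
λ_sys = 0.0000511 + 0.000109 + 0.00000360 = 1.6370e-04 /h
MTBF = 1 / λ_sys = 6110 h

6110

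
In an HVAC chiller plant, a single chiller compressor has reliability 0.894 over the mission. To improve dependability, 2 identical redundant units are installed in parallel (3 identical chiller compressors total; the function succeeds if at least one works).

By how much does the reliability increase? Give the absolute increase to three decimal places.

0.105

R_before = 0.894
R_after = 1 − (1 − 0.894)^3 = 0.999
ΔR = 0.999 − 0.894 = 0.105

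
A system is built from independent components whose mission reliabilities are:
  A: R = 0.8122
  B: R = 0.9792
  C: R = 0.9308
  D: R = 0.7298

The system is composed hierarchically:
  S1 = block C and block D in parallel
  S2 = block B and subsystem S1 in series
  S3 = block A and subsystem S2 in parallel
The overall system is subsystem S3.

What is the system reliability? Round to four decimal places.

Parallel (C and D): 1 − (1 − 0.930800)(1 − 0.729800) = 0.981302
Series (B and [0.981302]): 0.979200 × 0.981302 = 0.960891
Parallel (A and [0.960891]): 1 − (1 − 0.812200)(1 − 0.960891) = 0.9927

0.9927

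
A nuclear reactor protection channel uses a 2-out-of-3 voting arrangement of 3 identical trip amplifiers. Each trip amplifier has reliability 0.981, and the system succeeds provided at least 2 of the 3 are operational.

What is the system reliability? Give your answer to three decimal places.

R = Σ_{i=2}^{3} C(3,i) p^i (1−p)^{3−i} with p = 0.981
C(3,2)·0.981^2·0.019^1 = 0.05485
C(3,3)·0.981^3·0.019^0 = 0.94408
Sum = 0.999

0.999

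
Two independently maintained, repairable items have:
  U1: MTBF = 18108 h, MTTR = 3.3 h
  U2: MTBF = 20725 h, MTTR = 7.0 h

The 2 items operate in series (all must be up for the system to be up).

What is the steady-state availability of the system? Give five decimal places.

0.99948

A(U1) = MTBF/(MTBF+MTTR) = 18108/(18108+3.3) = 0.999818
A(U2) = MTBF/(MTBF+MTTR) = 20725/(20725+7.0) = 0.999662
Series availability: 0.999818 × 0.999662 = 0.99948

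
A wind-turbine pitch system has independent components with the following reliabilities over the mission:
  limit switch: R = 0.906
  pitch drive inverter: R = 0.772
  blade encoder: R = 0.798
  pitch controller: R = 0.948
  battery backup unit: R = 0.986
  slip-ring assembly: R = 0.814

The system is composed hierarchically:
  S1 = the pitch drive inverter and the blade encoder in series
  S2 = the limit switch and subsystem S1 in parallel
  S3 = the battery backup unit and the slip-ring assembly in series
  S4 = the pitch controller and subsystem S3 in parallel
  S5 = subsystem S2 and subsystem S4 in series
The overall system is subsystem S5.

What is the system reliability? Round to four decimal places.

0.9540

Series (pitch drive inverter and blade encoder): 0.772000 × 0.798000 = 0.616056
Parallel (limit switch and [0.616056]): 1 − (1 − 0.906000)(1 − 0.616056) = 0.963909
Series (battery backup unit and slip-ring assembly): 0.986000 × 0.814000 = 0.802604
Parallel (pitch controller and [0.802604]): 1 − (1 − 0.948000)(1 − 0.802604) = 0.989735
Series ([0.963909] and [0.989735]): 0.963909 × 0.989735 = 0.9540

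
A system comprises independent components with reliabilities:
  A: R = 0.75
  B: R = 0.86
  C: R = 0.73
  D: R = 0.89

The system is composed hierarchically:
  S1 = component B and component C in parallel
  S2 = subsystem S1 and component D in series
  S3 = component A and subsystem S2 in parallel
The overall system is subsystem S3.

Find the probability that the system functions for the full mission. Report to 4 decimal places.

Parallel (B and C): 1 − (1 − 0.860000)(1 − 0.730000) = 0.962200
Series ([0.962200] and D): 0.962200 × 0.890000 = 0.856358
Parallel (A and [0.856358]): 1 − (1 − 0.750000)(1 − 0.856358) = 0.9641

0.9641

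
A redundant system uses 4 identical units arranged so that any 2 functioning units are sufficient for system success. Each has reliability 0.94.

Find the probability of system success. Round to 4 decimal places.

0.9992

R = Σ_{i=2}^{4} C(4,i) p^i (1−p)^{4−i} with p = 0.94
C(4,2)·0.94^2·0.06^2 = 0.019086
C(4,3)·0.94^3·0.06^1 = 0.199340
C(4,4)·0.94^4·0.06^0 = 0.780749
Sum = 0.9992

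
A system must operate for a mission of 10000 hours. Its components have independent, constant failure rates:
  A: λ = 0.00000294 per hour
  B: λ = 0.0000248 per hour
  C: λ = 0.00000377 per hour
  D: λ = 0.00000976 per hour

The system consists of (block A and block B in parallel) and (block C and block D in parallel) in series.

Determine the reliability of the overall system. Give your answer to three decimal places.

0.990

R(A) = exp(−0.00000294 × 10000) = 0.97103
R(B) = exp(−0.0000248 × 10000) = 0.78036
R(C) = exp(−0.00000377 × 10000) = 0.96300
R(D) = exp(−0.00000976 × 10000) = 0.90701
Parallel (A and B): 1 − (1 − 0.97103)(1 − 0.78036) = 0.99364
Parallel (C and D): 1 − (1 − 0.96300)(1 − 0.90701) = 0.99656
Series ([0.99364] and [0.99656]): 0.99364 × 0.99656 = 0.990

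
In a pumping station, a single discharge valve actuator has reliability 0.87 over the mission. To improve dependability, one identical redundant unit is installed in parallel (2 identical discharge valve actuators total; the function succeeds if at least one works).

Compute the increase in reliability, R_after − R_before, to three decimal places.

0.113

R_before = 0.87
R_after = 1 − (1 − 0.87)^2 = 0.983
ΔR = 0.983 − 0.87 = 0.113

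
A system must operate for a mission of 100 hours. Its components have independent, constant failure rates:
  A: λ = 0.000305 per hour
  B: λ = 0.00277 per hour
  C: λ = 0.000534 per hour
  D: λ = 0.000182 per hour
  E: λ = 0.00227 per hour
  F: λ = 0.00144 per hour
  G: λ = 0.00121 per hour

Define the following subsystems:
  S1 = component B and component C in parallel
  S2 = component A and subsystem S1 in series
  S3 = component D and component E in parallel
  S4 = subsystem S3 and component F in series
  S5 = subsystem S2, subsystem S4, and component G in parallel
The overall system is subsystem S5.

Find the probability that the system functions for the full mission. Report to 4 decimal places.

0.9993

R(A) = exp(−0.000305 × 100) = 0.969960
R(B) = exp(−0.00277 × 100) = 0.758054
R(C) = exp(−0.000534 × 100) = 0.948001
R(D) = exp(−0.000182 × 100) = 0.981965
R(E) = exp(−0.00227 × 100) = 0.796921
R(F) = exp(−0.00144 × 100) = 0.865888
R(G) = exp(−0.00121 × 100) = 0.886034
Parallel (B and C): 1 − (1 − 0.758054)(1 − 0.948001) = 0.987419
Series (A and [0.987419]): 0.969960 × 0.987419 = 0.957757
Parallel (D and E): 1 − (1 − 0.981965)(1 − 0.796921) = 0.996337
Series ([0.996337] and F): 0.996337 × 0.865888 = 0.862716
Parallel ([0.957757], [0.862716], and G): 1 − (1 − 0.957757)(1 − 0.862716)(1 − 0.886034) = 0.9993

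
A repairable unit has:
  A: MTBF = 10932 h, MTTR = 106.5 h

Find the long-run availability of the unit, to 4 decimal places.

0.9904

A(A) = MTBF/(MTBF+MTTR) = 10932/(10932+106.5) = 0.9904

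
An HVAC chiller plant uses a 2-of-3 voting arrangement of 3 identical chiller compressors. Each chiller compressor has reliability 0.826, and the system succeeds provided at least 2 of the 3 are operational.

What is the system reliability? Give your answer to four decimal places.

0.9197

R = Σ_{i=2}^{3} C(3,i) p^i (1−p)^{3−i} with p = 0.826
C(3,2)·0.826^2·0.174^1 = 0.356148
C(3,3)·0.826^3·0.174^0 = 0.563560
Sum = 0.9197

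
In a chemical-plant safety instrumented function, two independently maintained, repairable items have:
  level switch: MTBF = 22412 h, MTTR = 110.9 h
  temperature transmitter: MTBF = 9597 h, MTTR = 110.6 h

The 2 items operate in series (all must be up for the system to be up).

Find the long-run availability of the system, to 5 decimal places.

A(level switch) = MTBF/(MTBF+MTTR) = 22412/(22412+110.9) = 0.995076
A(temperature transmitter) = MTBF/(MTBF+MTTR) = 9597/(9597+110.6) = 0.988607
Series availability: 0.995076 × 0.988607 = 0.98374

0.98374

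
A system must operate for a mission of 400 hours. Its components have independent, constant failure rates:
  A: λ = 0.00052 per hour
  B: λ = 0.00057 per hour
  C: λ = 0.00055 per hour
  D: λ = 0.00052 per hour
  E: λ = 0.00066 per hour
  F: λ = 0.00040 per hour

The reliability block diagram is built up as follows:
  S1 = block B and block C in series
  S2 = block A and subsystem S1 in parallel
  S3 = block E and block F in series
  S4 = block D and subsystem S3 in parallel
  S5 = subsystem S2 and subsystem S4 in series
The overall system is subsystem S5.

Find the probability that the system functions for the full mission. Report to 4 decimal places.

0.8717

R(A) = exp(−0.00052 × 400) = 0.812207
R(B) = exp(−0.00057 × 400) = 0.796124
R(C) = exp(−0.00055 × 400) = 0.802519
R(D) = exp(−0.00052 × 400) = 0.812207
R(E) = exp(−0.00066 × 400) = 0.767974
R(F) = exp(−0.00040 × 400) = 0.852144
Series (B and C): 0.796124 × 0.802519 = 0.638905
Parallel (A and [0.638905]): 1 − (1 − 0.812207)(1 − 0.638905) = 0.932189
Series (E and F): 0.767974 × 0.852144 = 0.654424
Parallel (D and [0.654424]): 1 − (1 − 0.812207)(1 − 0.654424) = 0.935103
Series ([0.932189] and [0.935103]): 0.932189 × 0.935103 = 0.8717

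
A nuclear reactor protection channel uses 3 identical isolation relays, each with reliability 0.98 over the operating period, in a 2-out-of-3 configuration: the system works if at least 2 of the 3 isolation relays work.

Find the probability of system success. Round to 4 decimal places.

0.9988

R = Σ_{i=2}^{3} C(3,i) p^i (1−p)^{3−i} with p = 0.98
C(3,2)·0.98^2·0.02^1 = 0.057624
C(3,3)·0.98^3·0.02^0 = 0.941192
Sum = 0.9988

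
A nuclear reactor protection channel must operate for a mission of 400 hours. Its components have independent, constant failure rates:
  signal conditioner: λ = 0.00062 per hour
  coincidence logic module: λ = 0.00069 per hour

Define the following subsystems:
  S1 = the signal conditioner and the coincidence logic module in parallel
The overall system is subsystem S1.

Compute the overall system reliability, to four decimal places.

0.9470

R(signal conditioner) = exp(−0.00062 × 400) = 0.780360
R(coincidence logic module) = exp(−0.00069 × 400) = 0.758813
Parallel (signal conditioner and coincidence logic module): 1 − (1 − 0.780360)(1 − 0.758813) = 0.9470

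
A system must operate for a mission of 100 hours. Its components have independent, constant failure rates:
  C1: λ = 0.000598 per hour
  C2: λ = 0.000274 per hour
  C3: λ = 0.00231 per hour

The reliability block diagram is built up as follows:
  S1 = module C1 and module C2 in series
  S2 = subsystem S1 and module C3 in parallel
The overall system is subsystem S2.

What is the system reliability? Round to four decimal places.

R(C1) = exp(−0.000598 × 100) = 0.941953
R(C2) = exp(−0.000274 × 100) = 0.972972
R(C3) = exp(−0.00231 × 100) = 0.793739
Series (C1 and C2): 0.941953 × 0.972972 = 0.916494
Parallel ([0.916494] and C3): 1 − (1 − 0.916494)(1 − 0.793739) = 0.9828

0.9828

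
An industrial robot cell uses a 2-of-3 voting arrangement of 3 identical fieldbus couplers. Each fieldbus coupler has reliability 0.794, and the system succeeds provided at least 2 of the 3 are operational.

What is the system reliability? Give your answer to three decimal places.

0.890

R = Σ_{i=2}^{3} C(3,i) p^i (1−p)^{3−i} with p = 0.794
C(3,2)·0.794^2·0.206^1 = 0.38961
C(3,3)·0.794^3·0.206^0 = 0.50057
Sum = 0.890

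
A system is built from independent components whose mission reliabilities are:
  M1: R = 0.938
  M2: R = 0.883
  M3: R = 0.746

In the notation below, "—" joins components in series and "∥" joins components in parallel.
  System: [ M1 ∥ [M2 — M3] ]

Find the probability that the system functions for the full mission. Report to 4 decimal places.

Series (M2 and M3): 0.883000 × 0.746000 = 0.658718
Parallel (M1 and [0.658718]): 1 − (1 − 0.938000)(1 − 0.658718) = 0.9788

0.9788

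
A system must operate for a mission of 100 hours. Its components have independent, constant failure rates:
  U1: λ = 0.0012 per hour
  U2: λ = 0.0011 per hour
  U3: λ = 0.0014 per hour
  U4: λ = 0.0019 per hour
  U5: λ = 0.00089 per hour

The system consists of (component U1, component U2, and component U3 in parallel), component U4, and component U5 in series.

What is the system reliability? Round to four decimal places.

0.7554

R(U1) = exp(−0.0012 × 100) = 0.886920
R(U2) = exp(−0.0011 × 100) = 0.895834
R(U3) = exp(−0.0014 × 100) = 0.869358
R(U4) = exp(−0.0019 × 100) = 0.826959
R(U5) = exp(−0.00089 × 100) = 0.914846
Parallel (U1, U2, and U3): 1 − (1 − 0.886920)(1 − 0.895834)(1 − 0.869358) = 0.998461
Series ([0.998461], U4, and U5): 0.998461 × 0.826959 × 0.914846 = 0.7554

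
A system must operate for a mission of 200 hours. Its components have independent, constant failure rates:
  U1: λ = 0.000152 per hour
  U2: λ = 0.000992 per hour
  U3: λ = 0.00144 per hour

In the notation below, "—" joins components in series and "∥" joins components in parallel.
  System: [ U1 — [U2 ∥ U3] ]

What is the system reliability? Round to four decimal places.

0.9264

R(U1) = exp(−0.000152 × 200) = 0.970057
R(U2) = exp(−0.000992 × 200) = 0.820042
R(U3) = exp(−0.00144 × 200) = 0.749762
Parallel (U2 and U3): 1 − (1 − 0.820042)(1 − 0.749762) = 0.954968
Series (U1 and [0.954968]): 0.970057 × 0.954968 = 0.9264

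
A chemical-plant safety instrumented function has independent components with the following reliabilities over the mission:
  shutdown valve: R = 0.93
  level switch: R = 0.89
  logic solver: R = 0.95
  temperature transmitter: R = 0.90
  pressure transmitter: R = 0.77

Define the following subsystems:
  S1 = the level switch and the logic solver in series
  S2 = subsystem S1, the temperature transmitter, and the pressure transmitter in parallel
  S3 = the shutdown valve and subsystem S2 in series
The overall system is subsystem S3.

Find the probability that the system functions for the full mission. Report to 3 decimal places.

Series (level switch and logic solver): 0.89000 × 0.95000 = 0.84550
Parallel ([0.84550], temperature transmitter, and pressure transmitter): 1 − (1 − 0.84550)(1 − 0.90000)(1 − 0.77000) = 0.99645
Series (shutdown valve and [0.99645]): 0.93000 × 0.99645 = 0.927

0.927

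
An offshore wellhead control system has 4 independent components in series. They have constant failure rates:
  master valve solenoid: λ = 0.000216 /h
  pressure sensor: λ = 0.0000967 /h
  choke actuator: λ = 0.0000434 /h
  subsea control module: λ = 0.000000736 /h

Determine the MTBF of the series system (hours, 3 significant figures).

2800

Series of exponential components: λ_sys = Σ λ_i
λ_sys = 0.000216 + 0.0000967 + 0.0000434 + 0.000000736 = 3.5684e-04 /h
MTBF = 1 / λ_sys = 2800 h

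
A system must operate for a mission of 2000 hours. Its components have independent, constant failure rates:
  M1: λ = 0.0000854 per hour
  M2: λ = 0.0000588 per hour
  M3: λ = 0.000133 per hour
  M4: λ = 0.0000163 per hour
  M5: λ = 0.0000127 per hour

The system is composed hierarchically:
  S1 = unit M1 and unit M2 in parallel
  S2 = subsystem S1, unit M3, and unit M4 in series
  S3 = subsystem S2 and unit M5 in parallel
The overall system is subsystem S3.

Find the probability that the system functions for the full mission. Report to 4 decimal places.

0.9932

R(M1) = exp(−0.0000854 × 2000) = 0.842990
R(M2) = exp(−0.0000588 × 2000) = 0.889052
R(M3) = exp(−0.000133 × 2000) = 0.766439
R(M4) = exp(−0.0000163 × 2000) = 0.967926
R(M5) = exp(−0.0000127 × 2000) = 0.974920
Parallel (M1 and M2): 1 − (1 − 0.842990)(1 − 0.889052) = 0.982580
Series ([0.982580], M3, and M4): 0.982580 × 0.766439 × 0.967926 = 0.728933
Parallel ([0.728933] and M5): 1 − (1 − 0.728933)(1 − 0.974920) = 0.9932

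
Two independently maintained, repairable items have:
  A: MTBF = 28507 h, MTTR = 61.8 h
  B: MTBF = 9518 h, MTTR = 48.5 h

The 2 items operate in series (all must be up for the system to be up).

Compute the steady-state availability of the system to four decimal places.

0.9928

A(A) = MTBF/(MTBF+MTTR) = 28507/(28507+61.8) = 0.997837
A(B) = MTBF/(MTBF+MTTR) = 9518/(9518+48.5) = 0.994930
Series availability: 0.997837 × 0.994930 = 0.9928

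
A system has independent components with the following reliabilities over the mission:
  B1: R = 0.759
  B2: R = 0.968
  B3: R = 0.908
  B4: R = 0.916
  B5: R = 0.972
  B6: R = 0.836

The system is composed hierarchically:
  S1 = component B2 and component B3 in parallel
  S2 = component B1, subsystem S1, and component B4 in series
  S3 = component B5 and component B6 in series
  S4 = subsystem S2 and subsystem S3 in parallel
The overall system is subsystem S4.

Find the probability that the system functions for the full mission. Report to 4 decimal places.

0.9425

Parallel (B2 and B3): 1 − (1 − 0.968000)(1 − 0.908000) = 0.997056
Series (B1, [0.997056], and B4): 0.759000 × 0.997056 × 0.916000 = 0.693197
Series (B5 and B6): 0.972000 × 0.836000 = 0.812592
Parallel ([0.693197] and [0.812592]): 1 − (1 − 0.693197)(1 − 0.812592) = 0.9425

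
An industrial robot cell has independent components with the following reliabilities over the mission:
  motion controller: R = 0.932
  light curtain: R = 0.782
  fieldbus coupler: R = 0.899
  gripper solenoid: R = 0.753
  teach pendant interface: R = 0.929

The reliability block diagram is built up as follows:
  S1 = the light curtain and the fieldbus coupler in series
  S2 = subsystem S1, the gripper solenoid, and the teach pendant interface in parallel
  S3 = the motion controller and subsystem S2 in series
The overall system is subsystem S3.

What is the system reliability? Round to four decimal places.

0.9271

Series (light curtain and fieldbus coupler): 0.782000 × 0.899000 = 0.703018
Parallel ([0.703018], gripper solenoid, and teach pendant interface): 1 − (1 − 0.703018)(1 − 0.753000)(1 − 0.929000) = 0.994792
Series (motion controller and [0.994792]): 0.932000 × 0.994792 = 0.9271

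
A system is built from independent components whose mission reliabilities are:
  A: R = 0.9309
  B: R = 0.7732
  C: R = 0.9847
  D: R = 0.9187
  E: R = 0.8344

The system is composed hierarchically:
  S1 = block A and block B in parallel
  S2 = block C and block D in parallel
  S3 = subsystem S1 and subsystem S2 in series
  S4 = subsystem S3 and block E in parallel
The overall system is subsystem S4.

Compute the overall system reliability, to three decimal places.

0.997

Parallel (A and B): 1 − (1 − 0.93090)(1 − 0.77320) = 0.98433
Parallel (C and D): 1 − (1 − 0.98470)(1 − 0.91870) = 0.99876
Series ([0.98433] and [0.99876]): 0.98433 × 0.99876 = 0.98311
Parallel ([0.98311] and E): 1 − (1 − 0.98311)(1 − 0.83440) = 0.997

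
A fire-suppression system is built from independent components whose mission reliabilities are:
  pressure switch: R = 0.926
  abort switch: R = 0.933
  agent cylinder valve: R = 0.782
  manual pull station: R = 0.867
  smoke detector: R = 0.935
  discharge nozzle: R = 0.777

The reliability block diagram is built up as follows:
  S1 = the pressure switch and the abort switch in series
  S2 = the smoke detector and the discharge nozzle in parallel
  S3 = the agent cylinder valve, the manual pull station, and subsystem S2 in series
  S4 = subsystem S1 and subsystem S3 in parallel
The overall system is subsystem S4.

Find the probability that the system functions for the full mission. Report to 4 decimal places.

Series (pressure switch and abort switch): 0.926000 × 0.933000 = 0.863958
Parallel (smoke detector and discharge nozzle): 1 − (1 − 0.935000)(1 − 0.777000) = 0.985505
Series (agent cylinder valve, manual pull station, and [0.985505]): 0.782000 × 0.867000 × 0.985505 = 0.668166
Parallel ([0.863958] and [0.668166]): 1 − (1 − 0.863958)(1 − 0.668166) = 0.9549

0.9549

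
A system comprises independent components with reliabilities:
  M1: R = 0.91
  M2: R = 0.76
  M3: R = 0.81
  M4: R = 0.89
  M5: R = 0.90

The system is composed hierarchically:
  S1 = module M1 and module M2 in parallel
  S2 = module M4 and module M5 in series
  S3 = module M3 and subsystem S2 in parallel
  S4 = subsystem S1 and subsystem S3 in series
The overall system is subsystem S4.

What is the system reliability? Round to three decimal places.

0.941

Parallel (M1 and M2): 1 − (1 − 0.91000)(1 − 0.76000) = 0.97840
Series (M4 and M5): 0.89000 × 0.90000 = 0.80100
Parallel (M3 and [0.80100]): 1 − (1 − 0.81000)(1 − 0.80100) = 0.96219
Series ([0.97840] and [0.96219]): 0.97840 × 0.96219 = 0.941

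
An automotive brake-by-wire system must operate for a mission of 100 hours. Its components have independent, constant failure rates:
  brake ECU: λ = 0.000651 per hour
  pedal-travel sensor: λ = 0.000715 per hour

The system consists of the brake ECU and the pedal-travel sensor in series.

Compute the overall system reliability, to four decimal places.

0.8723

R(brake ECU) = exp(−0.000651 × 100) = 0.936974
R(pedal-travel sensor) = exp(−0.000715 × 100) = 0.930996
Series (brake ECU and pedal-travel sensor): 0.936974 × 0.930996 = 0.8723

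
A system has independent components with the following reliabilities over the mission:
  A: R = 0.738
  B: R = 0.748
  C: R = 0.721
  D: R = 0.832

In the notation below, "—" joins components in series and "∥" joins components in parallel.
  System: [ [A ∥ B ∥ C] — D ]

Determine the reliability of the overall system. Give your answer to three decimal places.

0.817

Parallel (A, B, and C): 1 − (1 − 0.73800)(1 − 0.74800)(1 − 0.72100) = 0.98158
Series ([0.98158] and D): 0.98158 × 0.83200 = 0.817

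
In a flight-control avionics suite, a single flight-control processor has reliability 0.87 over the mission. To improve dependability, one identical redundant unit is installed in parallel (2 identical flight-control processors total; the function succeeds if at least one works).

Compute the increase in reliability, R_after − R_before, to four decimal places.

R_before = 0.87
R_after = 1 − (1 − 0.87)^2 = 0.9831
ΔR = 0.9831 − 0.87 = 0.1131

0.1131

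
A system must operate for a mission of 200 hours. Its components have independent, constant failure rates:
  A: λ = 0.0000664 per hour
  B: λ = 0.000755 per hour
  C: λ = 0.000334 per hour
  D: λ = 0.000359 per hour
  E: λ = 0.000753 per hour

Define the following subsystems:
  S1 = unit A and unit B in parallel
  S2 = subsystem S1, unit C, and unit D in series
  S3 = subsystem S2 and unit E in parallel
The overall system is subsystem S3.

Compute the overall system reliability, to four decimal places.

R(A) = exp(−0.0000664 × 200) = 0.986808
R(B) = exp(−0.000755 × 200) = 0.859848
R(C) = exp(−0.000334 × 200) = 0.935382
R(D) = exp(−0.000359 × 200) = 0.930717
R(E) = exp(−0.000753 × 200) = 0.860192
Parallel (A and B): 1 − (1 − 0.986808)(1 − 0.859848) = 0.998151
Series ([0.998151], C, and D): 0.998151 × 0.935382 × 0.930717 = 0.868966
Parallel ([0.868966] and E): 1 − (1 − 0.868966)(1 − 0.860192) = 0.9817

0.9817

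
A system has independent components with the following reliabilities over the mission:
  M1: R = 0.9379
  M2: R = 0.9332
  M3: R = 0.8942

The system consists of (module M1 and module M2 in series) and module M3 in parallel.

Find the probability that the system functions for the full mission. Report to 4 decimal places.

Series (M1 and M2): 0.937900 × 0.933200 = 0.875248
Parallel ([0.875248] and M3): 1 − (1 − 0.875248)(1 − 0.894200) = 0.9868

0.9868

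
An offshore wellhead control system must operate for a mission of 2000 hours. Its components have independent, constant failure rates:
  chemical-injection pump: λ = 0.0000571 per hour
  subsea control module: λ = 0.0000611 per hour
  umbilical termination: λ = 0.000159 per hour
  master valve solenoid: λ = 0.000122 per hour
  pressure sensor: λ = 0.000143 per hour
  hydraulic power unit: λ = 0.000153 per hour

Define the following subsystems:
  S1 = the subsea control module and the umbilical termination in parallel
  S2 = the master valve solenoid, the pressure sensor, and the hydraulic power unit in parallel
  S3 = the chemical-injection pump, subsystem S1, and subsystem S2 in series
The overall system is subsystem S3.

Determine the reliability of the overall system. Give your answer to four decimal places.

0.8519

R(chemical-injection pump) = exp(−0.0000571 × 2000) = 0.892080
R(subsea control module) = exp(−0.0000611 × 2000) = 0.884971
R(umbilical termination) = exp(−0.000159 × 2000) = 0.727603
R(master valve solenoid) = exp(−0.000122 × 2000) = 0.783488
R(pressure sensor) = exp(−0.000143 × 2000) = 0.751263
R(hydraulic power unit) = exp(−0.000153 × 2000) = 0.736387
Parallel (subsea control module and umbilical termination): 1 − (1 − 0.884971)(1 − 0.727603) = 0.968666
Parallel (master valve solenoid, pressure sensor, and hydraulic power unit): 1 − (1 − 0.783488)(1 − 0.751263)(1 − 0.736387) = 0.985803
Series (chemical-injection pump, [0.968666], and [0.985803]): 0.892080 × 0.968666 × 0.985803 = 0.8519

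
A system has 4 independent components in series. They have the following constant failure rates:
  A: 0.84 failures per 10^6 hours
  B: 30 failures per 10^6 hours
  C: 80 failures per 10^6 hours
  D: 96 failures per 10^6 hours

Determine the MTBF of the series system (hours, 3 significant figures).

Series of exponential components: λ_sys = Σ λ_i
λ_sys = 0.00000084 + 0.000030 + 0.000080 + 0.000096 = 2.0684e-04 /h
MTBF = 1 / λ_sys = 4830 h

4830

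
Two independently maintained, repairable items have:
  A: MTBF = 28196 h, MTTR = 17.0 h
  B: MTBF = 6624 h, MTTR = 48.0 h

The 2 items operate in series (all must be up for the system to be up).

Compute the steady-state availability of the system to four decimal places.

A(A) = MTBF/(MTBF+MTTR) = 28196/(28196+17.0) = 0.999397
A(B) = MTBF/(MTBF+MTTR) = 6624/(6624+48.0) = 0.992806
Series availability: 0.999397 × 0.992806 = 0.9922

0.9922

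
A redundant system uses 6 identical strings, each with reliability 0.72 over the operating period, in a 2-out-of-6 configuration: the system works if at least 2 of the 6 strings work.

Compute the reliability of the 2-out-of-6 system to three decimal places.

R = Σ_{i=2}^{6} C(6,i) p^i (1−p)^{6−i} with p = 0.72
C(6,2)·0.72^2·0.28^4 = 0.04780
C(6,3)·0.72^3·0.28^3 = 0.16387
C(6,4)·0.72^4·0.28^2 = 0.31604
C(6,5)·0.72^5·0.28^1 = 0.32507
C(6,6)·0.72^6·0.28^0 = 0.13931
Sum = 0.992

0.992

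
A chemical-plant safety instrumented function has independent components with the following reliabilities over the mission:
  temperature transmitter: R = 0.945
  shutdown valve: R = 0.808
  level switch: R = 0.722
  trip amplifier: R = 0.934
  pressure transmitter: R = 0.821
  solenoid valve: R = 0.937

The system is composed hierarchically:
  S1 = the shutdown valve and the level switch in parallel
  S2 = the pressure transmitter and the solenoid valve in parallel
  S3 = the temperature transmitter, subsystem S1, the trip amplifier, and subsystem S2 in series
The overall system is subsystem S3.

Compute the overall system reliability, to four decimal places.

0.8261

Parallel (shutdown valve and level switch): 1 − (1 − 0.808000)(1 − 0.722000) = 0.946624
Parallel (pressure transmitter and solenoid valve): 1 − (1 − 0.821000)(1 − 0.937000) = 0.988723
Series (temperature transmitter, [0.946624], trip amplifier, and [0.988723]): 0.945000 × 0.946624 × 0.934000 × 0.988723 = 0.8261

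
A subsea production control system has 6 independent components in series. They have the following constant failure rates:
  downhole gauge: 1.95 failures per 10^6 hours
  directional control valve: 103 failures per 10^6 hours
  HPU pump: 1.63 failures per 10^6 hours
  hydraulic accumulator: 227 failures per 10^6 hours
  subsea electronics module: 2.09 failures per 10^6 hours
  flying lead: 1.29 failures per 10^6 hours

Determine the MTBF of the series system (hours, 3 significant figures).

Series of exponential components: λ_sys = Σ λ_i
λ_sys = 0.00000195 + 0.000103 + 0.00000163 + 0.000227 + 0.00000209 + 0.00000129 = 3.3696e-04 /h
MTBF = 1 / λ_sys = 2970 h

2970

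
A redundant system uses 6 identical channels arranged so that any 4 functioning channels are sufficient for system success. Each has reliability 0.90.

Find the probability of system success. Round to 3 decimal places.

0.984

R = Σ_{i=4}^{6} C(6,i) p^i (1−p)^{6−i} with p = 0.90
C(6,4)·0.90^4·0.10^2 = 0.09842
C(6,5)·0.90^5·0.10^1 = 0.35429
C(6,6)·0.90^6·0.10^0 = 0.53144
Sum = 0.984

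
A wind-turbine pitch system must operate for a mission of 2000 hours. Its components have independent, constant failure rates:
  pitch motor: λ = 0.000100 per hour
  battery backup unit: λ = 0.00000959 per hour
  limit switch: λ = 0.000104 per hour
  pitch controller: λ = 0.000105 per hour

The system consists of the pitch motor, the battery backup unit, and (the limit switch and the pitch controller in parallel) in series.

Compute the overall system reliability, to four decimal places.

R(pitch motor) = exp(−0.000100 × 2000) = 0.818731
R(battery backup unit) = exp(−0.00000959 × 2000) = 0.981003
R(limit switch) = exp(−0.000104 × 2000) = 0.812207
R(pitch controller) = exp(−0.000105 × 2000) = 0.810584
Parallel (limit switch and pitch controller): 1 − (1 − 0.812207)(1 − 0.810584) = 0.964429
Series (pitch motor, battery backup unit, and [0.964429]): 0.818731 × 0.981003 × 0.964429 = 0.7746

0.7746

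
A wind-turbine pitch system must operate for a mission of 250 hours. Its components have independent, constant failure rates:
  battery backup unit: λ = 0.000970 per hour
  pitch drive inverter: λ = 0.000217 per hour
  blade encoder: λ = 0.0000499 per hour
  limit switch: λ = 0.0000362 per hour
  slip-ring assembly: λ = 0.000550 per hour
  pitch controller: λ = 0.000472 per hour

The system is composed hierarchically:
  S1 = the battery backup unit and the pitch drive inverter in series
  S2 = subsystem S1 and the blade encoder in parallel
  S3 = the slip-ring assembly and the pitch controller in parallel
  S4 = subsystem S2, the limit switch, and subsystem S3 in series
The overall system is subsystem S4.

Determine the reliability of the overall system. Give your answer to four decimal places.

R(battery backup unit) = exp(−0.000970 × 250) = 0.784664
R(pitch drive inverter) = exp(−0.000217 × 250) = 0.947195
R(blade encoder) = exp(−0.0000499 × 250) = 0.987602
R(limit switch) = exp(−0.0000362 × 250) = 0.990991
R(slip-ring assembly) = exp(−0.000550 × 250) = 0.871534
R(pitch controller) = exp(−0.000472 × 250) = 0.888696
Series (battery backup unit and pitch drive inverter): 0.784664 × 0.947195 = 0.743230
Parallel ([0.743230] and blade encoder): 1 − (1 − 0.743230)(1 − 0.987602) = 0.996817
Parallel (slip-ring assembly and pitch controller): 1 − (1 − 0.871534)(1 − 0.888696) = 0.985701
Series ([0.996817], limit switch, and [0.985701]): 0.996817 × 0.990991 × 0.985701 = 0.9737

0.9737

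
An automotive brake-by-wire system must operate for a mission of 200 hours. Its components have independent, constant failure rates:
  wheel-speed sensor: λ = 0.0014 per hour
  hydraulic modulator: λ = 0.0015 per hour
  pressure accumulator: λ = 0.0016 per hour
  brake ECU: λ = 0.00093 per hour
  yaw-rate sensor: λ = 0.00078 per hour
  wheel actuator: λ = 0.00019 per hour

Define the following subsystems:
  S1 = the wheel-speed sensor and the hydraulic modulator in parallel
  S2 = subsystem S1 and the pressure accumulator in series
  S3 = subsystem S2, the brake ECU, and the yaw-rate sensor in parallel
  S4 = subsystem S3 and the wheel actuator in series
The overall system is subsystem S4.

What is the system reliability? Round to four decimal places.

0.9552

R(wheel-speed sensor) = exp(−0.0014 × 200) = 0.755784
R(hydraulic modulator) = exp(−0.0015 × 200) = 0.740818
R(pressure accumulator) = exp(−0.0016 × 200) = 0.726149
R(brake ECU) = exp(−0.00093 × 200) = 0.830274
R(yaw-rate sensor) = exp(−0.00078 × 200) = 0.855559
R(wheel actuator) = exp(−0.00019 × 200) = 0.962713
Parallel (wheel-speed sensor and hydraulic modulator): 1 − (1 − 0.755784)(1 − 0.740818) = 0.936704
Series ([0.936704] and pressure accumulator): 0.936704 × 0.726149 = 0.680187
Parallel ([0.680187], brake ECU, and yaw-rate sensor): 1 − (1 − 0.680187)(1 − 0.830274)(1 − 0.855559) = 0.992160
Series ([0.992160] and wheel actuator): 0.992160 × 0.962713 = 0.9552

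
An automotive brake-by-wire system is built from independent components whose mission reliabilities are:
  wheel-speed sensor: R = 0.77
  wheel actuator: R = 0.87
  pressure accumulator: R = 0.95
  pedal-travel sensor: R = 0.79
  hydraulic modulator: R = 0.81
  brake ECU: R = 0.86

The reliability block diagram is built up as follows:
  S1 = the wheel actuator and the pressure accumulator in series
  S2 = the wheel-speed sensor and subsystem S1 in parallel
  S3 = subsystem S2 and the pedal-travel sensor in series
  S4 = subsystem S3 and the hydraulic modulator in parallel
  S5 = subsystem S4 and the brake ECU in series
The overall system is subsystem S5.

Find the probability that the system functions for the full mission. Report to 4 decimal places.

0.8205

Series (wheel actuator and pressure accumulator): 0.870000 × 0.950000 = 0.826500
Parallel (wheel-speed sensor and [0.826500]): 1 − (1 − 0.770000)(1 − 0.826500) = 0.960095
Series ([0.960095] and pedal-travel sensor): 0.960095 × 0.790000 = 0.758475
Parallel ([0.758475] and hydraulic modulator): 1 − (1 − 0.758475)(1 − 0.810000) = 0.954110
Series ([0.954110] and brake ECU): 0.954110 × 0.860000 = 0.8205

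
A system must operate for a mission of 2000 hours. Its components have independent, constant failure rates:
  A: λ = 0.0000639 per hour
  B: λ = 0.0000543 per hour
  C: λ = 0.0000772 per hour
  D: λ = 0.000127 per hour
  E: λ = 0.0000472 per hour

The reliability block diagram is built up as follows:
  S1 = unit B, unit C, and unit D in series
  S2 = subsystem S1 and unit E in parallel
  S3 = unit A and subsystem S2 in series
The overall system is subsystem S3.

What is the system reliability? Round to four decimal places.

0.8480

R(A) = exp(−0.0000639 × 2000) = 0.880029
R(B) = exp(−0.0000543 × 2000) = 0.897089
R(C) = exp(−0.0000772 × 2000) = 0.856929
R(D) = exp(−0.000127 × 2000) = 0.775692
R(E) = exp(−0.0000472 × 2000) = 0.909919
Series (B, C, and D): 0.897089 × 0.856929 × 0.775692 = 0.596307
Parallel ([0.596307] and E): 1 − (1 − 0.596307)(1 − 0.909919) = 0.963635
Series (A and [0.963635]): 0.880029 × 0.963635 = 0.8480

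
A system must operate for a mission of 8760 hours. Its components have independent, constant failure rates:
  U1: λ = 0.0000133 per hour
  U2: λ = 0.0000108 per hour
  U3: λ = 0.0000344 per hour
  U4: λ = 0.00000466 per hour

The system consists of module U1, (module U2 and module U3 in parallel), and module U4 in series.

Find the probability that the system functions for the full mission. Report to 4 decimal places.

0.8344

R(U1) = exp(−0.0000133 × 8760) = 0.890023
R(U2) = exp(−0.0000108 × 8760) = 0.909729
R(U3) = exp(−0.0000344 × 8760) = 0.739823
R(U4) = exp(−0.00000466 × 8760) = 0.960000
Parallel (U2 and U3): 1 − (1 − 0.909729)(1 − 0.739823) = 0.976514
Series (U1, [0.976514], and U4): 0.890023 × 0.976514 × 0.960000 = 0.8344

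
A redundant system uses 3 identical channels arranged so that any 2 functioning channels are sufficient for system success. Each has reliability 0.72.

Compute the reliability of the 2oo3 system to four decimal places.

0.8087

R = Σ_{i=2}^{3} C(3,i) p^i (1−p)^{3−i} with p = 0.72
C(3,2)·0.72^2·0.28^1 = 0.435456
C(3,3)·0.72^3·0.28^0 = 0.373248
Sum = 0.8087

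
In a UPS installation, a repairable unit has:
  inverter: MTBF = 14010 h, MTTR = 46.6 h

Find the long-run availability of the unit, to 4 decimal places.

0.9967

A(inverter) = MTBF/(MTBF+MTTR) = 14010/(14010+46.6) = 0.9967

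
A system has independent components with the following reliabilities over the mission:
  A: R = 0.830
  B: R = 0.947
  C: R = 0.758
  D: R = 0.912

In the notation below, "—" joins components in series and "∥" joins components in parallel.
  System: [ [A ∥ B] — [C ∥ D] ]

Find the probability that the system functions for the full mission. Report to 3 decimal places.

0.970

Parallel (A and B): 1 − (1 − 0.83000)(1 − 0.94700) = 0.99099
Parallel (C and D): 1 − (1 − 0.75800)(1 − 0.91200) = 0.97870
Series ([0.99099] and [0.97870]): 0.99099 × 0.97870 = 0.970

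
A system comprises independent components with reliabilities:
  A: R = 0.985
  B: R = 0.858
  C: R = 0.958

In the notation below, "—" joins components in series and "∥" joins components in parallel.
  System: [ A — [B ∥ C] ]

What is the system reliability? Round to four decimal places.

0.9791

Parallel (B and C): 1 − (1 − 0.858000)(1 − 0.958000) = 0.994036
Series (A and [0.994036]): 0.985000 × 0.994036 = 0.9791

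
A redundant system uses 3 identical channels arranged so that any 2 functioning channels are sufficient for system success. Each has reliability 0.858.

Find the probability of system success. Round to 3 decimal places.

R = Σ_{i=2}^{3} C(3,i) p^i (1−p)^{3−i} with p = 0.858
C(3,2)·0.858^2·0.142^1 = 0.31361
C(3,3)·0.858^3·0.142^0 = 0.63163
Sum = 0.945

0.945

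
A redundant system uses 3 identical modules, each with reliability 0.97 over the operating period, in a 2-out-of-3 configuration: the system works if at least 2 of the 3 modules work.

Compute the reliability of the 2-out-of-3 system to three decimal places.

0.997

R = Σ_{i=2}^{3} C(3,i) p^i (1−p)^{3−i} with p = 0.97
C(3,2)·0.97^2·0.03^1 = 0.08468
C(3,3)·0.97^3·0.03^0 = 0.91267
Sum = 0.997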